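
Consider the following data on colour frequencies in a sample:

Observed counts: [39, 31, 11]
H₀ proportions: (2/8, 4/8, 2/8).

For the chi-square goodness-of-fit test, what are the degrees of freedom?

degrees of freedom = 2

df = k − 1 = 3 − 1 = 2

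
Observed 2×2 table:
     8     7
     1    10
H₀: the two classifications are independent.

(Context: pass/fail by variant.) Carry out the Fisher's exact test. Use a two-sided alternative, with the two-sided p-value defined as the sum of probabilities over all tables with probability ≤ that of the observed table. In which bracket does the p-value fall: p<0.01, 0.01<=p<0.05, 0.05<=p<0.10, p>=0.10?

p-value bracket: 0.01<=p<0.05

Margins: r₁=15, r₂=11, c₁=9, c₂=17, n=26
p_obs = C(15,8)·C(11,1)/C(26,9); sum pmf over tables with pmf ≤ p_obs
p-value (two-sided) = 0.03616
→ bracket: 0.01<=p<0.05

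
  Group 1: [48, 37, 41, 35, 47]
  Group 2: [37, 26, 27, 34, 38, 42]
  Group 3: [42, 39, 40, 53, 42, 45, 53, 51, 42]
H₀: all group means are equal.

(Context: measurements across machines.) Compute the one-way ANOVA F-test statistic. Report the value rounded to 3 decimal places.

test statistic = 6.586

Group means [41.60, 34.00, 45.22], grand mean 40.950
SSB = Σnᵢ(x̄ᵢ−x̄)² = 456.194; SSW = ΣΣ(x−x̄ᵢ)² = 588.756
MSB = 456.194/2 = 228.0972; MSW = 588.756/17 = 34.6327
F = MSB/MSW = 6.5862
df = (2, 17)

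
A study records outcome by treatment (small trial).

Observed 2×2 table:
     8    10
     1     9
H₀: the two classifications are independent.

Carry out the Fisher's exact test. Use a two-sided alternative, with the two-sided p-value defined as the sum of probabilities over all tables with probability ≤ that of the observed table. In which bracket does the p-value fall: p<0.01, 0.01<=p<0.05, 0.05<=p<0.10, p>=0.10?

p-value bracket: 0.05<=p<0.10

Margins: r₁=18, r₂=10, c₁=9, c₂=19, n=28
p_obs = C(18,8)·C(10,1)/C(28,9); sum pmf over tables with pmf ≤ p_obs
p-value (two-sided) = 0.09798
→ bracket: 0.05<=p<0.10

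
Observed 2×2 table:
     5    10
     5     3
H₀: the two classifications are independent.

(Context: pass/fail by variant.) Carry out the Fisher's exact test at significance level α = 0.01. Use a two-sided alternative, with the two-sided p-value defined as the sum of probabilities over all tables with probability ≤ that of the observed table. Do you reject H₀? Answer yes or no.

reject H₀: no

Margins: r₁=15, r₂=8, c₁=10, c₂=13, n=23
p_obs = C(15,5)·C(8,5)/C(23,10); sum pmf over tables with pmf ≤ p_obs
p-value (two-sided) = 0.22129
At α=0.01: p ≥ α → fail to reject H₀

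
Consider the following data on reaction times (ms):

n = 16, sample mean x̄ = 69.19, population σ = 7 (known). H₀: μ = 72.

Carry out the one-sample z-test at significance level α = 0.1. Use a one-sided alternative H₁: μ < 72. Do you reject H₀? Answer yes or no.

SE = σ/√n = 7/√16 = 1.7500
z = (x̄−μ₀)/SE = (69.19−72)/1.7500 = -1.6057
p-value (one-sided, H₁ less) = 0.05417
At α=0.1: p < α → reject H₀

reject H₀: yes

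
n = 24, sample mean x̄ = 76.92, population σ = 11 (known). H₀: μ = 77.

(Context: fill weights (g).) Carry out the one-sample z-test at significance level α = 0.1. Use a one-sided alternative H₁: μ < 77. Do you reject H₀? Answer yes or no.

SE = σ/√n = 11/√24 = 2.2454
z = (x̄−μ₀)/SE = (76.92−77)/2.2454 = -0.0356
p-value (one-sided, H₁ less) = 0.48579
At α=0.1: p ≥ α → fail to reject H₀

reject H₀: no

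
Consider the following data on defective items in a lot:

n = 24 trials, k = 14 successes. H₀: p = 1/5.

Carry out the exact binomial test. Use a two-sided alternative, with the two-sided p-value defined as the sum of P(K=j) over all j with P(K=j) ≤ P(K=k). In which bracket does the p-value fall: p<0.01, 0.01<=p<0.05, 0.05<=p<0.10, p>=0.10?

p-value bracket: p<0.01

Exact binomial: n=24, k=14, p₀=1/5=0.2000
P(X=j) = C(n,j)·p₀^j·(1−p₀)^(n−j); p = Σ P(X=j) over j with P(X=j) ≤ P(X=14)
p-value (two-sided) = 0.00004
→ bracket: p<0.01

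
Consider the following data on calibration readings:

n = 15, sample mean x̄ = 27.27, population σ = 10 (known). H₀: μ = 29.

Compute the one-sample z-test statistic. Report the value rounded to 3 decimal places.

SE = σ/√n = 10/√15 = 2.5820
z = (x̄−μ₀)/SE = (27.27−29)/2.5820 = -0.6700

test statistic = -0.670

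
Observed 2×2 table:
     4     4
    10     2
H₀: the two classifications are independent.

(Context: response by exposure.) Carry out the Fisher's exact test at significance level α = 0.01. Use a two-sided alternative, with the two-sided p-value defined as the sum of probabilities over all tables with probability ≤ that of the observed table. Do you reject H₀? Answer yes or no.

reject H₀: no

Margins: r₁=8, r₂=12, c₁=14, c₂=6, n=20
p_obs = C(8,4)·C(12,10)/C(20,14); sum pmf over tables with pmf ≤ p_obs
p-value (two-sided) = 0.16109
At α=0.01: p ≥ α → fail to reject H₀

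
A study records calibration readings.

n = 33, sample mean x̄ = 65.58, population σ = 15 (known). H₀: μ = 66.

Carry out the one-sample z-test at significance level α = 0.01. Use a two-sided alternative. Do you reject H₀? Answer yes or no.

reject H₀: no

SE = σ/√n = 15/√33 = 2.6112
z = (x̄−μ₀)/SE = (65.58−66)/2.6112 = -0.1608
p-value (two-sided) = 0.87221
At α=0.01: p ≥ α → fail to reject H₀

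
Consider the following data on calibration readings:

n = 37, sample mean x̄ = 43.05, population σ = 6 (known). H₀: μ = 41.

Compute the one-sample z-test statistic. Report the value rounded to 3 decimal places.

SE = σ/√n = 6/√37 = 0.9864
z = (x̄−μ₀)/SE = (43.05−41)/0.9864 = 2.0783

test statistic = 2.078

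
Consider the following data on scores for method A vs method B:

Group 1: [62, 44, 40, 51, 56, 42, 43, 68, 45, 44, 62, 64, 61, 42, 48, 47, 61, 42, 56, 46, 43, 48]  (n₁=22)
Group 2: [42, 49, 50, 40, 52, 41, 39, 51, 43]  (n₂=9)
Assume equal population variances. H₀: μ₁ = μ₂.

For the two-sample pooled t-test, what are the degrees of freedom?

df = n₁ + n₂ − 2 = 22 + 9 − 2 = 29

degrees of freedom = 29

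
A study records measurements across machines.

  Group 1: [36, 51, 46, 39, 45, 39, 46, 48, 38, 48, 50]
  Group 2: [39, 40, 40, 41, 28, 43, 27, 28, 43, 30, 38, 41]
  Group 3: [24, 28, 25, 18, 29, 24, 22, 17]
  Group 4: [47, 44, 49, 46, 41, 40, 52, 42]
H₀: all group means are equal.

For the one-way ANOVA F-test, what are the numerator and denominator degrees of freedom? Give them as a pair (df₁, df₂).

k = 4 groups, N = 39 total
df = (k−1, N−k) = (4−1, 39−4) = (3, 35)

degrees of freedom = [3, 35]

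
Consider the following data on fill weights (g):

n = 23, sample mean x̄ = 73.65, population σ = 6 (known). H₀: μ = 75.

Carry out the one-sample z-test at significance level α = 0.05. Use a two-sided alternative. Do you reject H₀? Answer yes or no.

SE = σ/√n = 6/√23 = 1.2511
z = (x̄−μ₀)/SE = (73.65−75)/1.2511 = -1.0791
p-value (two-sided) = 0.28056
At α=0.05: p ≥ α → fail to reject H₀

reject H₀: no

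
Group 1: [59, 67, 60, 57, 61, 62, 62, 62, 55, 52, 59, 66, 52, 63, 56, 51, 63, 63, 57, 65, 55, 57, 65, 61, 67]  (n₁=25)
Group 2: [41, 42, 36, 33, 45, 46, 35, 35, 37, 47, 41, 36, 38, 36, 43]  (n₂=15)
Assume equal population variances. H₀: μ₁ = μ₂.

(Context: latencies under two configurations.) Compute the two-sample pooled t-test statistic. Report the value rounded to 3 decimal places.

test statistic = 13.597

x̄₁=59.880, s₁=4.693, n₁=25
x̄₂=39.400, s₂=4.469, n₂=15
s_p² = [24·4.693² + 14·4.469²]/38 = 21.2695
SE = √(s_p²·(1/25+1/15)) = 1.5062
t = (59.880−39.400)/1.5062 = 13.5968
df = 38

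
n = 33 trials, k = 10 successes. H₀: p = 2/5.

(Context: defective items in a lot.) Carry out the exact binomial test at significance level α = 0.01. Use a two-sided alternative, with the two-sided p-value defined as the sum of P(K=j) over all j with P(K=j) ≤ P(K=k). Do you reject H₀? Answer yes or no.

Exact binomial: n=33, k=10, p₀=2/5=0.4000
P(X=j) = C(n,j)·p₀^j·(1−p₀)^(n−j); p = Σ P(X=j) over j with P(X=j) ≤ P(X=10)
p-value (two-sided) = 0.29007
At α=0.01: p ≥ α → fail to reject H₀

reject H₀: no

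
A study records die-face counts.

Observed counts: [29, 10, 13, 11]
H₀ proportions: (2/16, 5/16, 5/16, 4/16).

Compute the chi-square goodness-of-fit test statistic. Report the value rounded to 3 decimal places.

test statistic = 65.140

n = 63; E_i = n·p_i = [7.88, 19.69, 19.69, 15.75]
χ² = (29−7.88)²/7.88 + (10−19.69)²/19.69 + (13−19.69)²/19.69 + (11−15.75)²/15.75 = 65.1397
df = 3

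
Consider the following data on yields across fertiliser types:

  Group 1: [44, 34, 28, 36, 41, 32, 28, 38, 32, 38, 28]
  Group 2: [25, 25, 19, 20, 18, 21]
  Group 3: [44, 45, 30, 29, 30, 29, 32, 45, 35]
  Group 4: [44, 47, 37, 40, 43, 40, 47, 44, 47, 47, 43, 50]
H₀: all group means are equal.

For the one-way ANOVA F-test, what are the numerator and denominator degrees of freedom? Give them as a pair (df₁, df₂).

k = 4 groups, N = 38 total
df = (k−1, N−k) = (4−1, 38−4) = (3, 34)

degrees of freedom = [3, 34]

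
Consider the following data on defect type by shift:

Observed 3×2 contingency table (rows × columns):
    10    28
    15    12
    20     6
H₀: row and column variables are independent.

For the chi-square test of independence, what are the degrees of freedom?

degrees of freedom = 2

df = (r−1)(c−1) = (3−1)·(2−1) = 2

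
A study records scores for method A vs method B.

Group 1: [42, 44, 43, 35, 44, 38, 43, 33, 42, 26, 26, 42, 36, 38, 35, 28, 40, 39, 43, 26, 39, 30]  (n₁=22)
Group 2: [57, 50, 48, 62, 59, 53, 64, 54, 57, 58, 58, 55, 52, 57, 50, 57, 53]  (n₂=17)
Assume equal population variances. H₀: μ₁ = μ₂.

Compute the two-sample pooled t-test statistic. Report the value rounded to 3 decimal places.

test statistic = -10.527

x̄₁=36.909, s₁=6.240, n₁=22
x̄₂=55.529, s₂=4.274, n₂=17
s_p² = [21·6.240² + 16·4.274²]/37 = 30.0014
SE = √(s_p²·(1/22+1/17)) = 1.7688
t = (36.909−55.529)/1.7688 = -10.5274
df = 37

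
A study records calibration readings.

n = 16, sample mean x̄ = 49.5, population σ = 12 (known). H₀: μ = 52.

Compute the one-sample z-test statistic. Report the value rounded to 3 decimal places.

SE = σ/√n = 12/√16 = 3.0000
z = (x̄−μ₀)/SE = (49.5−52)/3.0000 = -0.8333

test statistic = -0.833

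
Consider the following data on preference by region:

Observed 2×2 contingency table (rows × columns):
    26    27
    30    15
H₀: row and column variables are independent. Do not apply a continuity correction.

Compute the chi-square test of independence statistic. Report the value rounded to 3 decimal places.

test statistic = 3.082

Row totals [53, 45], col totals [56, 42], n=98
χ² = (26−30.29)²/30.29 + (27−22.71)²/22.71 + (30−25.71)²/25.71 + (15−19.29)²/19.29 = 3.0818
df = 1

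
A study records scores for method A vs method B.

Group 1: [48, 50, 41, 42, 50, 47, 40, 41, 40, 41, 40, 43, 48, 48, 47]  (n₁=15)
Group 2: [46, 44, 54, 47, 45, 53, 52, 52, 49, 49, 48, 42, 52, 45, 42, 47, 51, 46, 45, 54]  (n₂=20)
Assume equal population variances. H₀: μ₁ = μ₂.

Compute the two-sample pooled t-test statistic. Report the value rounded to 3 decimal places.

test statistic = -2.831

x̄₁=44.400, s₁=3.924, n₁=15
x̄₂=48.150, s₂=3.843, n₂=20
s_p² = [14·3.924² + 19·3.843²]/33 = 15.0348
SE = √(s_p²·(1/15+1/20)) = 1.3244
t = (44.400−48.150)/1.3244 = -2.8314
df = 33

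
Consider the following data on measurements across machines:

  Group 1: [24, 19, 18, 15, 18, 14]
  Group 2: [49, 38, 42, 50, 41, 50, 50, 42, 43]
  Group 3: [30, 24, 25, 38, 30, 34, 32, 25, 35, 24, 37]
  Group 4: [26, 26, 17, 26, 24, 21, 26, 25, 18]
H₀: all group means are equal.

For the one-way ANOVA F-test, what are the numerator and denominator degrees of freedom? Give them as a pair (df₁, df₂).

degrees of freedom = [3, 31]

k = 4 groups, N = 35 total
df = (k−1, N−k) = (4−1, 35−4) = (3, 31)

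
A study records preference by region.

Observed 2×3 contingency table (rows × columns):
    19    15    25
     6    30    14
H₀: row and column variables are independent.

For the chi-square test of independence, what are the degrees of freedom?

df = (r−1)(c−1) = (2−1)·(3−1) = 2

degrees of freedom = 2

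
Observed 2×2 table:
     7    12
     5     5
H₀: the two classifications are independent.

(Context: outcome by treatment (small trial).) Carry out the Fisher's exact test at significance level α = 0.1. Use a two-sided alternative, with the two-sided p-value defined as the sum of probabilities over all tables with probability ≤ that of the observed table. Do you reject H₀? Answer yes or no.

reject H₀: no

Margins: r₁=19, r₂=10, c₁=12, c₂=17, n=29
p_obs = C(19,7)·C(10,5)/C(29,12); sum pmf over tables with pmf ≤ p_obs
p-value (two-sided) = 0.69415
At α=0.1: p ≥ α → fail to reject H₀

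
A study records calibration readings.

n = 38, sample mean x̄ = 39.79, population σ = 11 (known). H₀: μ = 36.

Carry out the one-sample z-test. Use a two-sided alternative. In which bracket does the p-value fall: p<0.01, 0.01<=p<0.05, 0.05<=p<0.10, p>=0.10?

p-value bracket: 0.01<=p<0.05

SE = σ/√n = 11/√38 = 1.7844
z = (x̄−μ₀)/SE = (39.79−36)/1.7844 = 2.1239
p-value (two-sided) = 0.03368
→ bracket: 0.01<=p<0.05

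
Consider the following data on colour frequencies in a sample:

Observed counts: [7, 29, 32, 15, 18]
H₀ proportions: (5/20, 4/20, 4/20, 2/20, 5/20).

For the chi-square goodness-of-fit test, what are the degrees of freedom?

degrees of freedom = 4

df = k − 1 = 5 − 1 = 4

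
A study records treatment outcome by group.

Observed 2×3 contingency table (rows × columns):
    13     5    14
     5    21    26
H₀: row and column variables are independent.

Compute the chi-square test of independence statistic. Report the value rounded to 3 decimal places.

test statistic = 12.975

Row totals [32, 52], col totals [18, 26, 40], n=84
χ² = (13−6.86)²/6.86 + (5−9.90)²/9.90 + (14−15.24)²/15.24 + (5−11.14)²/11.14 + (21−16.10)²/16.10 + (26−24.76)²/24.76 = 12.9754
df = 2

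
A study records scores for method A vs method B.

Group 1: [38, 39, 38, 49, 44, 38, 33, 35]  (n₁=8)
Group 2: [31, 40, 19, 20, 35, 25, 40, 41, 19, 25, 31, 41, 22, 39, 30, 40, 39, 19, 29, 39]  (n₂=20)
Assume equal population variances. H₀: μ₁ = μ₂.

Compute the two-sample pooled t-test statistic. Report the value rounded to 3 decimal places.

test statistic = 2.500

x̄₁=39.250, s₁=5.064, n₁=8
x̄₂=31.200, s₂=8.464, n₂=20
s_p² = [7·5.064² + 19·8.464²]/26 = 59.2577
SE = √(s_p²·(1/8+1/20)) = 3.2203
t = (39.250−31.200)/3.2203 = 2.4998
df = 26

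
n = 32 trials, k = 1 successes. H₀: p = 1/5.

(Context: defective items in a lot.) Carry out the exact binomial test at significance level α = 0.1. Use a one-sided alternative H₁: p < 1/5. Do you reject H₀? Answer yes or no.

Exact binomial: n=32, k=1, p₀=1/5=0.2000
P(X≤1) from Σ C(n,i)·p₀^i·(1−p₀)^(n−i)
p-value (one-sided, H₁ less) = 0.00713
At α=0.1: p < α → reject H₀

reject H₀: yes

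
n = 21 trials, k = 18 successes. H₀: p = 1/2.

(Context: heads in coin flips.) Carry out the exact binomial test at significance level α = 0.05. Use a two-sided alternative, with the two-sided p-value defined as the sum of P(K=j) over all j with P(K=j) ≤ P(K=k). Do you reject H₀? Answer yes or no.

reject H₀: yes

Exact binomial: n=21, k=18, p₀=1/2=0.5000
P(X=j) = C(n,j)·p₀^j·(1−p₀)^(n−j); p = Σ P(X=j) over j with P(X=j) ≤ P(X=18)
p-value (two-sided) = 0.00149
At α=0.05: p < α → reject H₀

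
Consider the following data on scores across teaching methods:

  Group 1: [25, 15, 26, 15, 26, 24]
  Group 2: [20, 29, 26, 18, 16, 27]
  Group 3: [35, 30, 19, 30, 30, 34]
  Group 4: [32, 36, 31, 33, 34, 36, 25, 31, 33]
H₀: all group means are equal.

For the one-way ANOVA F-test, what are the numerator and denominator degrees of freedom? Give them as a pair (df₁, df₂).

degrees of freedom = [3, 23]

k = 4 groups, N = 27 total
df = (k−1, N−k) = (4−1, 27−4) = (3, 23)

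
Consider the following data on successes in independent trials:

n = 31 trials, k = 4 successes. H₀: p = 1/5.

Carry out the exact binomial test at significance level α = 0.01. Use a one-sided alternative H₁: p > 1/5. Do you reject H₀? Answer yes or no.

reject H₀: no

Exact binomial: n=31, k=4, p₀=1/5=0.2000
P(X≥4) from Σ C(n,i)·p₀^i·(1−p₀)^(n−i)
p-value (one-sided, H₁ greater) = 0.89300
At α=0.01: p ≥ α → fail to reject H₀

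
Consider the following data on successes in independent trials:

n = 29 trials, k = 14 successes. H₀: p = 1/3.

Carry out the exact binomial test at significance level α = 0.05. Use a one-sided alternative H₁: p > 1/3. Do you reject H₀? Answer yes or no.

Exact binomial: n=29, k=14, p₀=1/3=0.3333
P(X≥14) from Σ C(n,i)·p₀^i·(1−p₀)^(n−i)
p-value (one-sided, H₁ greater) = 0.06817
At α=0.05: p ≥ α → fail to reject H₀

reject H₀: no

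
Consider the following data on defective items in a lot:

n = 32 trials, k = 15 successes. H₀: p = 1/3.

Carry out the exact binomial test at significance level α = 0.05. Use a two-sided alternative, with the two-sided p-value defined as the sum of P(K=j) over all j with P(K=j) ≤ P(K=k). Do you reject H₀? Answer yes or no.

reject H₀: no

Exact binomial: n=32, k=15, p₀=1/3=0.3333
P(X=j) = C(n,j)·p₀^j·(1−p₀)^(n−j); p = Σ P(X=j) over j with P(X=j) ≤ P(X=15)
p-value (two-sided) = 0.13205
At α=0.05: p ≥ α → fail to reject H₀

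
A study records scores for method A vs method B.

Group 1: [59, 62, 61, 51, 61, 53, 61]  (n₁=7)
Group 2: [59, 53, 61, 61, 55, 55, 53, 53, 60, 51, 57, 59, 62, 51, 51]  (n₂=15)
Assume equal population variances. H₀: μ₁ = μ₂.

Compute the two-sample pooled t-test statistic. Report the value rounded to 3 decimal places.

test statistic = 1.172

x̄₁=58.286, s₁=4.424, n₁=7
x̄₂=56.067, s₂=4.008, n₂=15
s_p² = [6·4.424² + 14·4.008²]/20 = 17.1181
SE = √(s_p²·(1/7+1/15)) = 1.8938
t = (58.286−56.067)/1.8938 = 1.1717
df = 20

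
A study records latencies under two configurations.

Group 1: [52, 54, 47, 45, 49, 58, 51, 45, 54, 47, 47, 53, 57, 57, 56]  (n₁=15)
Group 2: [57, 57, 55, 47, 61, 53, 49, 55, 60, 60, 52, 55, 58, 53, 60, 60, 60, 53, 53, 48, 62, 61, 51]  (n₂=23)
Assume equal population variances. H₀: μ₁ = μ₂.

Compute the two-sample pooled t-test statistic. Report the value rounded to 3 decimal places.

x̄₁=51.467, s₁=4.549, n₁=15
x̄₂=55.652, s₂=4.488, n₂=23
s_p² = [14·4.549² + 22·4.488²]/36 = 20.3597
SE = √(s_p²·(1/15+1/23)) = 1.4975
t = (51.467−55.652)/1.4975 = -2.7950
df = 36

test statistic = -2.795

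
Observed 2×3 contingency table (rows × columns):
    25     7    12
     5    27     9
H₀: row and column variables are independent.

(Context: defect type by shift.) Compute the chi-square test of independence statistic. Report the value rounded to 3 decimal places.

Row totals [44, 41], col totals [30, 34, 21], n=85
χ² = (25−15.53)²/15.53 + (7−17.60)²/17.60 + (12−10.87)²/10.87 + (5−14.47)²/14.47 + (27−16.40)²/16.40 + (9−10.13)²/10.13 = 25.4524
df = 2

test statistic = 25.452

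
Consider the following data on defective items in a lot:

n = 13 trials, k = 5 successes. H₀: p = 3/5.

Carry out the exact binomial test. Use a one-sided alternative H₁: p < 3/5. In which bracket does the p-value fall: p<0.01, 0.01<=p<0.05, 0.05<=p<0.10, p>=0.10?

p-value bracket: 0.05<=p<0.10

Exact binomial: n=13, k=5, p₀=3/5=0.6000
P(X≤5) from Σ C(n,i)·p₀^i·(1−p₀)^(n−i)
p-value (one-sided, H₁ less) = 0.09767
→ bracket: 0.05<=p<0.10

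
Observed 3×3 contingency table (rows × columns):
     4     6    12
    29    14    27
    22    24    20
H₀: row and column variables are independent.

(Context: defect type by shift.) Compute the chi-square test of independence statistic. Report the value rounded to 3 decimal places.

Row totals [22, 70, 66], col totals [55, 44, 59], n=158
χ² = (4−7.66)²/7.66 + (6−6.13)²/6.13 + (12−8.22)²/8.22 + (29−24.37)²/24.37 + (14−19.49)²/19.49 + (27−26.14)²/26.14 + (22−22.97)²/22.97 + (24−18.38)²/18.38 + (20−24.65)²/24.65 = 8.5868
df = 4

test statistic = 8.587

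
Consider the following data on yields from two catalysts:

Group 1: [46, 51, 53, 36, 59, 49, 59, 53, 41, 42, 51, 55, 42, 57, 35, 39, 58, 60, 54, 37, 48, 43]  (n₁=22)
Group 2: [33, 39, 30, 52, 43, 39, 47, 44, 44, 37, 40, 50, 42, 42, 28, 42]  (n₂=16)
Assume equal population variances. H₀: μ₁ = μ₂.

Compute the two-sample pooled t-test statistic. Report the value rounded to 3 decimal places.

test statistic = 3.167

x̄₁=48.545, s₁=8.105, n₁=22
x̄₂=40.750, s₂=6.537, n₂=16
s_p² = [21·8.105² + 15·6.537²]/36 = 56.1237
SE = √(s_p²·(1/22+1/16)) = 2.4615
t = (48.545−40.750)/2.4615 = 3.1670
df = 36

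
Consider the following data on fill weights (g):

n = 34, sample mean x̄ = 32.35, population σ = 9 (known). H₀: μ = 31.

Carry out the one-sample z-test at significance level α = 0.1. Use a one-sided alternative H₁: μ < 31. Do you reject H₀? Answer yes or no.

SE = σ/√n = 9/√34 = 1.5435
z = (x̄−μ₀)/SE = (32.35−31)/1.5435 = 0.8746
p-value (one-sided, H₁ less) = 0.80912
At α=0.1: p ≥ α → fail to reject H₀

reject H₀: no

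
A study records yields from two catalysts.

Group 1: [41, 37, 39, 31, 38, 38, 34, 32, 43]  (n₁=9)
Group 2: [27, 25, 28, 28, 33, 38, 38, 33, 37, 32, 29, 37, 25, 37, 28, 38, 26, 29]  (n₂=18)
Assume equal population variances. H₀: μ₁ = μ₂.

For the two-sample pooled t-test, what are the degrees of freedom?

df = n₁ + n₂ − 2 = 9 + 18 − 2 = 25

degrees of freedom = 25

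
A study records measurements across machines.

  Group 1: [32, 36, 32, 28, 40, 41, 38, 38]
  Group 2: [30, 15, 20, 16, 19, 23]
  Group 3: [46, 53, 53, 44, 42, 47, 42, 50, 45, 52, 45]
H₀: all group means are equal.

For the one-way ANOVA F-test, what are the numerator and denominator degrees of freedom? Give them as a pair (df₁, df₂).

degrees of freedom = [2, 22]

k = 3 groups, N = 25 total
df = (k−1, N−k) = (3−1, 25−3) = (2, 22)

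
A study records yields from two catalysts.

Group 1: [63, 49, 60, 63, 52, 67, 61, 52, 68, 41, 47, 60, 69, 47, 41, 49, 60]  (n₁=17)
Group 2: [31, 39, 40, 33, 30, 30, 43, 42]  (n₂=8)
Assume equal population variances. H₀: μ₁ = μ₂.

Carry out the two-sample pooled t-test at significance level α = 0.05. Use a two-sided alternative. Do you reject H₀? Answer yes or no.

x̄₁=55.824, s₁=9.174, n₁=17
x̄₂=36.000, s₂=5.555, n₂=8
s_p² = [16·9.174² + 7·5.555²]/23 = 67.9335
SE = √(s_p²·(1/17+1/8)) = 3.5338
t = (55.824−36.000)/3.5338 = 5.6097
df = 23
p-value (two-sided) = 0.00001
At α=0.05: p < α → reject H₀

reject H₀: yes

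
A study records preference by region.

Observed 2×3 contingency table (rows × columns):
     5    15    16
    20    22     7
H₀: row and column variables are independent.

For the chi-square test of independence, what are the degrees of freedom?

df = (r−1)(c−1) = (2−1)·(3−1) = 2

degrees of freedom = 2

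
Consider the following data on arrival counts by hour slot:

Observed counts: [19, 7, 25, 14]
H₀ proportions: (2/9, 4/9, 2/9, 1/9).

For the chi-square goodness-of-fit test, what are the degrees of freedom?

degrees of freedom = 3

df = k − 1 = 4 − 1 = 3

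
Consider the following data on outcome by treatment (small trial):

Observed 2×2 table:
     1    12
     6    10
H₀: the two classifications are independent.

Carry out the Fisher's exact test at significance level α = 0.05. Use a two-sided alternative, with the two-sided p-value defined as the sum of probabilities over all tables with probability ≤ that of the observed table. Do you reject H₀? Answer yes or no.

Margins: r₁=13, r₂=16, c₁=7, c₂=22, n=29
p_obs = C(13,1)·C(16,6)/C(29,7); sum pmf over tables with pmf ≤ p_obs
p-value (two-sided) = 0.09272
At α=0.05: p ≥ α → fail to reject H₀

reject H₀: no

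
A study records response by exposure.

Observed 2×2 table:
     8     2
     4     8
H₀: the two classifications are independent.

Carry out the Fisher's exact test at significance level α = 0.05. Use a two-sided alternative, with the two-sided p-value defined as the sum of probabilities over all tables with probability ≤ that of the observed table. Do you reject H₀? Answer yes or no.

reject H₀: yes

Margins: r₁=10, r₂=12, c₁=12, c₂=10, n=22
p_obs = C(10,8)·C(12,4)/C(22,12); sum pmf over tables with pmf ≤ p_obs
p-value (two-sided) = 0.04273
At α=0.05: p < α → reject H₀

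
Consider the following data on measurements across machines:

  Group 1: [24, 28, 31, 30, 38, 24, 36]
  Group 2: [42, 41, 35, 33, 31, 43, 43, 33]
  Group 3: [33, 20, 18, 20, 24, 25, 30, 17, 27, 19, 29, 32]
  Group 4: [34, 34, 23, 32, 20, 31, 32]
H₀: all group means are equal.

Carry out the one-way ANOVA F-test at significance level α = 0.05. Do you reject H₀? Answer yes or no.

Group means [30.14, 37.62, 24.50, 29.43], grand mean 29.765
SSB = Σnᵢ(x̄ᵢ−x̄)² = 828.671; SSW = ΣΣ(x−x̄ᵢ)² = 901.446
MSB = 828.671/3 = 276.2237; MSW = 901.446/30 = 30.0482
F = MSB/MSW = 9.1927
df = (3, 30)
p-value (upper-tail) = 0.00018
At α=0.05: p < α → reject H₀

reject H₀: yes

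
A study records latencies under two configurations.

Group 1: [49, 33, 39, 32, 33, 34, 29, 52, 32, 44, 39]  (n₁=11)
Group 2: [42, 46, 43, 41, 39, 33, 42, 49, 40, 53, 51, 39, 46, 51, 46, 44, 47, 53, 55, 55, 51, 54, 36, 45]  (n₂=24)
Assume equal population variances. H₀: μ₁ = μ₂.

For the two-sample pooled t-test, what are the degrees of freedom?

degrees of freedom = 33

df = n₁ + n₂ − 2 = 11 + 24 − 2 = 33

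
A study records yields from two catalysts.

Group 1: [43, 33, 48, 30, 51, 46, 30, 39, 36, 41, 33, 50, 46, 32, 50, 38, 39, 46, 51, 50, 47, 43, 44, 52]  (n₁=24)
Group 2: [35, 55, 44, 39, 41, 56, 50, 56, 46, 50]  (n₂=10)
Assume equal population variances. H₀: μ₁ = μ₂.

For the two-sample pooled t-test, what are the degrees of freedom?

df = n₁ + n₂ − 2 = 24 + 10 − 2 = 32

degrees of freedom = 32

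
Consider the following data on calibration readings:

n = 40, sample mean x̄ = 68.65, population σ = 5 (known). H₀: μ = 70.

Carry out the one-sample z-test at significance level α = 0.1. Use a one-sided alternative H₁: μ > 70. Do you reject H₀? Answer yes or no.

reject H₀: no

SE = σ/√n = 5/√40 = 0.7906
z = (x̄−μ₀)/SE = (68.65−70)/0.7906 = -1.7076
p-value (one-sided, H₁ greater) = 0.95615
At α=0.1: p ≥ α → fail to reject H₀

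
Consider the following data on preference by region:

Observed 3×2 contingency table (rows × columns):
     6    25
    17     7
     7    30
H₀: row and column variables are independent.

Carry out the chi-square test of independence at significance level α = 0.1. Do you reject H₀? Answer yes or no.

reject H₀: yes

Row totals [31, 24, 37], col totals [30, 62], n=92
χ² = (6−10.11)²/10.11 + (25−20.89)²/20.89 + (17−7.83)²/7.83 + (7−16.17)²/16.17 + (7−12.07)²/12.07 + (30−24.93)²/24.93 = 21.5908
df = 2
p-value (upper-tail) = 0.00002
At α=0.1: p < α → reject H₀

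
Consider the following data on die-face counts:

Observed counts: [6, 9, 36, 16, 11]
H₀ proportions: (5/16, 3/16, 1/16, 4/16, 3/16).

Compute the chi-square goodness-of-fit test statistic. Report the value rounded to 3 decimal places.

test statistic = 216.263

n = 78; E_i = n·p_i = [24.38, 14.62, 4.88, 19.50, 14.62]
χ² = (6−24.38)²/24.38 + (9−14.62)²/14.62 + (36−4.88)²/4.88 + (16−19.50)²/19.50 + (11−14.62)²/14.62 = 216.2632
df = 4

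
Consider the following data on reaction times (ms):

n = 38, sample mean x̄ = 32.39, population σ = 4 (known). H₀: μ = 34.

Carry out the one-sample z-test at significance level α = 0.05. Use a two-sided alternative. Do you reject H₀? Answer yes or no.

SE = σ/√n = 4/√38 = 0.6489
z = (x̄−μ₀)/SE = (32.39−34)/0.6489 = -2.4812
p-value (two-sided) = 0.01309
At α=0.05: p < α → reject H₀

reject H₀: yes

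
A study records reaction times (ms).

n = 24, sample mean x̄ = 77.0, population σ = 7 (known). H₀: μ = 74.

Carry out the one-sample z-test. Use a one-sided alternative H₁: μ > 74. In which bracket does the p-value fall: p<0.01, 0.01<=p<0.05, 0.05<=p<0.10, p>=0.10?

SE = σ/√n = 7/√24 = 1.4289
z = (x̄−μ₀)/SE = (77.0−74)/1.4289 = 2.0996
p-value (one-sided, H₁ greater) = 0.01788
→ bracket: 0.01<=p<0.05

p-value bracket: 0.01<=p<0.05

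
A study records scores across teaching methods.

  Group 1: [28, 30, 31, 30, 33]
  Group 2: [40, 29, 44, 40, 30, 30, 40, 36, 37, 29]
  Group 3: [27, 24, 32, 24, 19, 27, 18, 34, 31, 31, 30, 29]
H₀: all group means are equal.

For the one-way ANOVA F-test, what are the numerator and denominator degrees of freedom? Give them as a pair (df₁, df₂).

degrees of freedom = [2, 24]

k = 3 groups, N = 27 total
df = (k−1, N−k) = (3−1, 27−3) = (2, 24)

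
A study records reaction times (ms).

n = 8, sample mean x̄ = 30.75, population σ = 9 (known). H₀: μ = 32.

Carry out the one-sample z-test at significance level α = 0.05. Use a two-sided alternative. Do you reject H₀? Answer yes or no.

SE = σ/√n = 9/√8 = 3.1820
z = (x̄−μ₀)/SE = (30.75−32)/3.1820 = -0.3928
p-value (two-sided) = 0.69444
At α=0.05: p ≥ α → fail to reject H₀

reject H₀: no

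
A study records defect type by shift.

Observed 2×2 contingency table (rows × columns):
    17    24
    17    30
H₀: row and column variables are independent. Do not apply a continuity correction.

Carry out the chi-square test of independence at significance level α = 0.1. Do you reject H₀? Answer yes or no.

Row totals [41, 47], col totals [34, 54], n=88
χ² = (17−15.84)²/15.84 + (24−25.16)²/25.16 + (17−18.16)²/18.16 + (30−28.84)²/28.84 = 0.2588
df = 1
p-value (upper-tail) = 0.61096
At α=0.1: p ≥ α → fail to reject H₀

reject H₀: no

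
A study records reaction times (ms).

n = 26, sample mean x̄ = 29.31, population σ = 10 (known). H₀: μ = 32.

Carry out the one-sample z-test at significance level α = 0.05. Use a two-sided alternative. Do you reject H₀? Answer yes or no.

reject H₀: no

SE = σ/√n = 10/√26 = 1.9612
z = (x̄−μ₀)/SE = (29.31−32)/1.9612 = -1.3716
p-value (two-sided) = 0.17018
At α=0.05: p ≥ α → fail to reject H₀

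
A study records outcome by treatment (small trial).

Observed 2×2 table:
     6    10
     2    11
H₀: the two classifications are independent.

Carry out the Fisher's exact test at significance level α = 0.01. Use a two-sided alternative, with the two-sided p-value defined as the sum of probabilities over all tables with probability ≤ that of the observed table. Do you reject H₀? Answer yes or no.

reject H₀: no

Margins: r₁=16, r₂=13, c₁=8, c₂=21, n=29
p_obs = C(16,6)·C(13,2)/C(29,8); sum pmf over tables with pmf ≤ p_obs
p-value (two-sided) = 0.23785
At α=0.01: p ≥ α → fail to reject H₀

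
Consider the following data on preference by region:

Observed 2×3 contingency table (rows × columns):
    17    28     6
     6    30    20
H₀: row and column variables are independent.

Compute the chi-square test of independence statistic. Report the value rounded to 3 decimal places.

test statistic = 12.662

Row totals [51, 56], col totals [23, 58, 26], n=107
χ² = (17−10.96)²/10.96 + (28−27.64)²/27.64 + (6−12.39)²/12.39 + (6−12.04)²/12.04 + (30−30.36)²/30.36 + (20−13.61)²/13.61 = 12.6623
df = 2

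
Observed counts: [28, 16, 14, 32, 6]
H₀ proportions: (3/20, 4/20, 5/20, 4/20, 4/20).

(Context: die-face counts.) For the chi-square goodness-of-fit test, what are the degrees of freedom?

degrees of freedom = 4

df = k − 1 = 5 − 1 = 4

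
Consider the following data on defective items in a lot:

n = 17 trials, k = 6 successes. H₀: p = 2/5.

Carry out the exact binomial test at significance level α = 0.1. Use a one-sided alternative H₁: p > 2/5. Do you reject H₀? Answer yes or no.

reject H₀: no

Exact binomial: n=17, k=6, p₀=2/5=0.4000
P(X≥6) from Σ C(n,i)·p₀^i·(1−p₀)^(n−i)
p-value (one-sided, H₁ greater) = 0.73607
At α=0.1: p ≥ α → fail to reject H₀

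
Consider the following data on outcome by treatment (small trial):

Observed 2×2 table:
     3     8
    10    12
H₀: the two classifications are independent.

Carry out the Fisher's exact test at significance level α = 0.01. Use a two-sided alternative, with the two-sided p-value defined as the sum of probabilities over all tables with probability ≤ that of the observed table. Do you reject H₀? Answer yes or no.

reject H₀: no

Margins: r₁=11, r₂=22, c₁=13, c₂=20, n=33
p_obs = C(11,3)·C(22,10)/C(33,13); sum pmf over tables with pmf ≤ p_obs
p-value (two-sided) = 0.45586
At α=0.01: p ≥ α → fail to reject H₀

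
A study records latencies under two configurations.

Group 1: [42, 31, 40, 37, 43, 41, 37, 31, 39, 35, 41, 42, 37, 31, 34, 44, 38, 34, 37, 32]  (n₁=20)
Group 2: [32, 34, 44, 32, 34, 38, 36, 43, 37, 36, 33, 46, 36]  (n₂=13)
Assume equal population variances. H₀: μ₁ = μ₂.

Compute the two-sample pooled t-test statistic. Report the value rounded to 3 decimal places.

test statistic = 0.193

x̄₁=37.300, s₁=4.194, n₁=20
x̄₂=37.000, s₂=4.601, n₂=13
s_p² = [19·4.194² + 12·4.601²]/31 = 18.9742
SE = √(s_p²·(1/20+1/13)) = 1.5519
t = (37.300−37.000)/1.5519 = 0.1933
df = 31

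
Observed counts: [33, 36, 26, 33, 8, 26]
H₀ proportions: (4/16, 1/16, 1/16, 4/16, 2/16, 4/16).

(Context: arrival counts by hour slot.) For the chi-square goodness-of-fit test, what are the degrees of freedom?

degrees of freedom = 5

df = k − 1 = 6 − 1 = 5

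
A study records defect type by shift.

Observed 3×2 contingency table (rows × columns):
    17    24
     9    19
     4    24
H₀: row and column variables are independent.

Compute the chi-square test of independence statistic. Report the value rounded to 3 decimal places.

Row totals [41, 28, 28], col totals [30, 67], n=97
χ² = (17−12.68)²/12.68 + (24−28.32)²/28.32 + (9−8.66)²/8.66 + (19−19.34)²/19.34 + (4−8.66)²/8.66 + (24−19.34)²/19.34 = 5.7798
df = 2

test statistic = 5.780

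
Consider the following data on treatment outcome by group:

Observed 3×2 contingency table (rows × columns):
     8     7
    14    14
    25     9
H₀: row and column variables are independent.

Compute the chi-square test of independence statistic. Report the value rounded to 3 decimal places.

test statistic = 4.040

Row totals [15, 28, 34], col totals [47, 30], n=77
χ² = (8−9.16)²/9.16 + (7−5.84)²/5.84 + (14−17.09)²/17.09 + (14−10.91)²/10.91 + (25−20.75)²/20.75 + (9−13.25)²/13.25 = 4.0397
df = 2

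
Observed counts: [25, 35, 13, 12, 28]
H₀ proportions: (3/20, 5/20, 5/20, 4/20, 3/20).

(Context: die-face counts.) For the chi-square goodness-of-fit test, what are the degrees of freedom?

degrees of freedom = 4

df = k − 1 = 5 − 1 = 4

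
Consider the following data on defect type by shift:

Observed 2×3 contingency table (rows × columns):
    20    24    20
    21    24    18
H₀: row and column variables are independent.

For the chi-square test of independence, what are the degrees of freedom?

df = (r−1)(c−1) = (2−1)·(3−1) = 2

degrees of freedom = 2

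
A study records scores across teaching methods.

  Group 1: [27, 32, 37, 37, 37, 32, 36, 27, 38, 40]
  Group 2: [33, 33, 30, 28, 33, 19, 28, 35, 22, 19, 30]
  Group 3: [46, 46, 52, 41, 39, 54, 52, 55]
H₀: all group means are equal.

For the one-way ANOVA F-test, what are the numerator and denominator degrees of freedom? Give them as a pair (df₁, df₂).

degrees of freedom = [2, 26]

k = 3 groups, N = 29 total
df = (k−1, N−k) = (3−1, 29−3) = (2, 26)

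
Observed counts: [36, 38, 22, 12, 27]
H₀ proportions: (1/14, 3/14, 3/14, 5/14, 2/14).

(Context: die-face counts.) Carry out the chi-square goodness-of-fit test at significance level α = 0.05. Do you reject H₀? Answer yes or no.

reject H₀: yes

n = 135; E_i = n·p_i = [9.64, 28.93, 28.93, 48.21, 19.29]
χ² = (36−9.64)²/9.64 + (38−28.93)²/28.93 + (22−28.93)²/28.93 + (12−48.21)²/48.21 + (27−19.29)²/19.29 = 106.8336
df = 4
p-value (upper-tail) = 0.00000
At α=0.05: p < α → reject H₀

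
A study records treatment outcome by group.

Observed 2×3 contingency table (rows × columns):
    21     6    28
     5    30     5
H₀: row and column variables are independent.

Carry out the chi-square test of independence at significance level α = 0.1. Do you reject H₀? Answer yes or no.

Row totals [55, 40], col totals [26, 36, 33], n=95
χ² = (21−15.05)²/15.05 + (6−20.84)²/20.84 + (28−19.11)²/19.11 + (5−10.95)²/10.95 + (30−15.16)²/15.16 + (5−13.89)²/13.89 = 40.5182
df = 2
p-value (upper-tail) = 0.00000
At α=0.1: p < α → reject H₀

reject H₀: yes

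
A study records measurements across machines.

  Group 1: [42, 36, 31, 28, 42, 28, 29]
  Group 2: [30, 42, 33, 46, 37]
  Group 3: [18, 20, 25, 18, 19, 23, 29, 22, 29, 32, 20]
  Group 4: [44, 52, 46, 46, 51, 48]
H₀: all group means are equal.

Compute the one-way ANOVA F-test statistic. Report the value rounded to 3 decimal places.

test statistic = 29.732

Group means [33.71, 37.60, 23.18, 47.83], grand mean 33.310
SSB = Σnᵢ(x̄ᵢ−x̄)² = 2487.109; SSW = ΣΣ(x−x̄ᵢ)² = 697.098
MSB = 2487.109/3 = 829.0362; MSW = 697.098/25 = 27.8839
F = MSB/MSW = 29.7317
df = (3, 25)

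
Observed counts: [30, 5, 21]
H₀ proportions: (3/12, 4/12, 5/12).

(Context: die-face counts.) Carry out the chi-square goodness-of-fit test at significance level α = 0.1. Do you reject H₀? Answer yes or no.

reject H₀: yes

n = 56; E_i = n·p_i = [14.00, 18.67, 23.33]
χ² = (30−14.00)²/14.00 + (5−18.67)²/18.67 + (21−23.33)²/23.33 = 28.5250
df = 2
p-value (upper-tail) = 0.00000
At α=0.1: p < α → reject H₀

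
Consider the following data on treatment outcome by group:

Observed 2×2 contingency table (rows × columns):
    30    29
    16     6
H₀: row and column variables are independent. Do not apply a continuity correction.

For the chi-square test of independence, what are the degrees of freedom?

df = (r−1)(c−1) = (2−1)·(2−1) = 1

degrees of freedom = 1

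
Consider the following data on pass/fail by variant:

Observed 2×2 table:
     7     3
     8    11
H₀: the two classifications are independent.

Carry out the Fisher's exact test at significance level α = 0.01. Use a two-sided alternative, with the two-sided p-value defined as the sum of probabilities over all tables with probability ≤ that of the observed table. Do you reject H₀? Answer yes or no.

Margins: r₁=10, r₂=19, c₁=15, c₂=14, n=29
p_obs = C(10,7)·C(19,8)/C(29,15); sum pmf over tables with pmf ≤ p_obs
p-value (two-sided) = 0.24508
At α=0.01: p ≥ α → fail to reject H₀

reject H₀: no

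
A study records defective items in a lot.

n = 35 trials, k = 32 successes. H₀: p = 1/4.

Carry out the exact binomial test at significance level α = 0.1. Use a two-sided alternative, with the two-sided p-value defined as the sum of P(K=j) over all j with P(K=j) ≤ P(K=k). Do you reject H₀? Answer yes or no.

Exact binomial: n=35, k=32, p₀=1/4=0.2500
P(X=j) = C(n,j)·p₀^j·(1−p₀)^(n−j); p = Σ P(X=j) over j with P(X=j) ≤ P(X=32)
p-value (two-sided) = 0.00000
At α=0.1: p < α → reject H₀

reject H₀: yes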